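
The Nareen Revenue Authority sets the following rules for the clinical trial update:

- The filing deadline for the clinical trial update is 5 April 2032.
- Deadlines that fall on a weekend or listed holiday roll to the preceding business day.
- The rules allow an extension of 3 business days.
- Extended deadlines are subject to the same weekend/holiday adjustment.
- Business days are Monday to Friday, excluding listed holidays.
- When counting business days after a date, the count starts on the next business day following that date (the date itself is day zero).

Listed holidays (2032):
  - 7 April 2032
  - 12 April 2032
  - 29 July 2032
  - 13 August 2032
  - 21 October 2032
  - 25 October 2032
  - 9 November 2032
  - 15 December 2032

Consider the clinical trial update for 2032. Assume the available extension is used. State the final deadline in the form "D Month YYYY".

9 April 2032

The statutory due date is 5 April 2032.
Since 5 April 2032 is a Monday and not a holiday, the date is unchanged.
Counting 3 further business days from 5 April 2032 reaches 9 April 2032.
9 April 2032 falls on a Friday, which is a business day, so no adjustment is needed.
Final deadline: 9 April 2032.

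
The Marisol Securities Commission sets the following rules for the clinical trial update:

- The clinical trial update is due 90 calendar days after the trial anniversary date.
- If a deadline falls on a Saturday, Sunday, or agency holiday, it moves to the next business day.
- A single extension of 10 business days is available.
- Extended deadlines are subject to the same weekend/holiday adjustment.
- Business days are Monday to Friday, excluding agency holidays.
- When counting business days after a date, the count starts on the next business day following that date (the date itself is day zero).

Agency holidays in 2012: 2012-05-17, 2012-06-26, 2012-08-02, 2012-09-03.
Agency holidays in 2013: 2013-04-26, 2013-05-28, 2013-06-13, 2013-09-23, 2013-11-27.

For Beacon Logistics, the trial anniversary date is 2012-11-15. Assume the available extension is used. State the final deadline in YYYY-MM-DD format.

2013-02-27

90 calendar days after 2012-11-15 is 2013-02-13.
2013-02-13 is a Wednesday and not a listed holiday, so it stands.
Counting 10 further business days from 2013-02-13 reaches 2013-02-27.
2013-02-27 falls on a Wednesday, which is a business day, so no adjustment is needed.
Deadline: 2013-02-27.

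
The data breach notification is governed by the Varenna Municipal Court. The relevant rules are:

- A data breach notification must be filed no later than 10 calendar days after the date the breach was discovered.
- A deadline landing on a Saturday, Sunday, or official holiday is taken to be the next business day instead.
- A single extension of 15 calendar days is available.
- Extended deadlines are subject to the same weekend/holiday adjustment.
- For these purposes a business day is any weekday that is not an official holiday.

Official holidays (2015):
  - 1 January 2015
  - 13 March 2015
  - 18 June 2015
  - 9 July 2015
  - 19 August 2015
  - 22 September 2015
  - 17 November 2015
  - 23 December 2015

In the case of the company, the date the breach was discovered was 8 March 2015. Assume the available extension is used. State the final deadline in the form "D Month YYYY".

10 calendar days after 8 March 2015 is 18 March 2015.
18 March 2015 falls on a Wednesday, which is a business day, so no adjustment is needed.
The 15-calendar-day extension moves the deadline from 18 March 2015 to 2 April 2015.
2 April 2015 falls on a Thursday, which is a business day, so no adjustment is needed.
The final due date is 2 April 2015.

2 April 2015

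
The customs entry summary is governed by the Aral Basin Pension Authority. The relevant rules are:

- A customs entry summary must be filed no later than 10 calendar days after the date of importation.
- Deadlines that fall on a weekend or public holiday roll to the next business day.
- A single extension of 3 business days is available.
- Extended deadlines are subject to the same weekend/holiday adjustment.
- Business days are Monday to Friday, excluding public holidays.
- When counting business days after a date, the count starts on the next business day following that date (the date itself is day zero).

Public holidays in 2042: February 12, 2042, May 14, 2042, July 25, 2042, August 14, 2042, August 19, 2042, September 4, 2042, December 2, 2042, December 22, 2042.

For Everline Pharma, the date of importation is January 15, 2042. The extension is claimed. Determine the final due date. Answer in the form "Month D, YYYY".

From January 15, 2042, 10 calendar days later is January 25, 2042.
January 25, 2042 is a Saturday; the next business day is January 27, 2042 (Monday).
Counting 3 further business days from January 27, 2042 reaches January 30, 2042.
January 30, 2042 is a Thursday and not a listed holiday, so it stands.
So the filing is due January 30, 2042.

January 30, 2042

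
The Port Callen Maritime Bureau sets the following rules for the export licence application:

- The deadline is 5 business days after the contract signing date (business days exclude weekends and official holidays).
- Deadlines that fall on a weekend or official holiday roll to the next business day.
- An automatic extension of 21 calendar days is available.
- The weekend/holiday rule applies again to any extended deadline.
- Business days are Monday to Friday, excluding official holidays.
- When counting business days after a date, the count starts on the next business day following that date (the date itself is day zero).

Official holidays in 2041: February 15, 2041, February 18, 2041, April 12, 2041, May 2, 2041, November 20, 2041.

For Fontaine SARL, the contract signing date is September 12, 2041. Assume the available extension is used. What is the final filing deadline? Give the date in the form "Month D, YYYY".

October 10, 2041

Counting 5 business days after September 12, 2041 (skipping weekends and listed holidays) reaches September 19, 2041.
Since September 19, 2041 is a Thursday and not a holiday, the date is unchanged.
The 21-calendar-day extension moves the deadline from September 19, 2041 to October 10, 2041.
October 10, 2041 is a Thursday and not a listed holiday, so it stands.
So the filing is due October 10, 2041.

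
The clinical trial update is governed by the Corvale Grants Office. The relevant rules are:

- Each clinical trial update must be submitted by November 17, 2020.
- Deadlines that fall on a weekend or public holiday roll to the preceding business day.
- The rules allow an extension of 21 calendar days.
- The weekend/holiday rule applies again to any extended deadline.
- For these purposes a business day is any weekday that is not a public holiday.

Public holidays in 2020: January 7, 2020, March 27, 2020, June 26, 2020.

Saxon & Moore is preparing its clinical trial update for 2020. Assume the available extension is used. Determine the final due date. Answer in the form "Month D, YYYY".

The statutory due date is November 17, 2020.
November 17, 2020 falls on a Tuesday, which is a business day, so no adjustment is needed.
With the 21-day extension, November 17, 2020 becomes December 8, 2020.
December 8, 2020 falls on a Tuesday, which is a business day, so no adjustment is needed.
Deadline: December 8, 2020.

December 8, 2020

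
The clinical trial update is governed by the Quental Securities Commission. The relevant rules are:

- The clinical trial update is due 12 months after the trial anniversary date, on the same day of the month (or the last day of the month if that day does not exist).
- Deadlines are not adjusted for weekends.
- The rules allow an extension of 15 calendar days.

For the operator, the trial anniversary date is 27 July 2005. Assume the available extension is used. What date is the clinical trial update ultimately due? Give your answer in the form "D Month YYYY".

11 August 2006

12 months from 27 July 2005 is 27 July 2006.
27 July 2006 falls on a Thursday. The rules make no weekend/holiday allowance, so it remains 27 July 2006.
Add the 15 calendar-day extension to 27 July 2006: 11 August 2006.
No adjustment is made for weekends or holidays, so 11 August 2006 stands.
Deadline: 11 August 2006.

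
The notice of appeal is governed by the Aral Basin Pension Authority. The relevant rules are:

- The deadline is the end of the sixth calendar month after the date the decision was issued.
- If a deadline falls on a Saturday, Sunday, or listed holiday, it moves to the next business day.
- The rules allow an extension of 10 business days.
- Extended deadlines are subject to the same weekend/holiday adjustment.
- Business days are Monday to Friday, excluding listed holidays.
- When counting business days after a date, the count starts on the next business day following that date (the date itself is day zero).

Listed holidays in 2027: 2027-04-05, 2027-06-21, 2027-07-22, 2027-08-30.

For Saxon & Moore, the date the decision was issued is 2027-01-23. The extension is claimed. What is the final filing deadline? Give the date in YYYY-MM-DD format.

2027-08-16

6 months after 2027-01-23 falls in July 2027; the last day of that month is 2027-07-31.
Because 2027-07-31 is a Saturday, the deadline becomes 2027-08-02 (Monday).
Applying the 10-business-day extension: 10 business days after 2027-08-02 is 2027-08-16.
Since 2027-08-16 is a Monday and not a holiday, the date is unchanged.
The final due date is 2027-08-16.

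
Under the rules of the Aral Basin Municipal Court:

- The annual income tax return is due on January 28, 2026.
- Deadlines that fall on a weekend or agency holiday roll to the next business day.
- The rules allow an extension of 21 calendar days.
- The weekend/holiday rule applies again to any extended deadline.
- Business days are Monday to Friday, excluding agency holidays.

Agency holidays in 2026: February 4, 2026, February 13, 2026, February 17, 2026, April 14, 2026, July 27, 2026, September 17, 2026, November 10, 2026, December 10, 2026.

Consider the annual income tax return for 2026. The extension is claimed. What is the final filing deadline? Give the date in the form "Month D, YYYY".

February 18, 2026

The statutory due date is January 28, 2026.
January 28, 2026 is a Wednesday and not a listed holiday, so it stands.
Add the 21 calendar-day extension to January 28, 2026: February 18, 2026.
Since February 18, 2026 is a Wednesday and not a holiday, the date is unchanged.
So the filing is due February 18, 2026.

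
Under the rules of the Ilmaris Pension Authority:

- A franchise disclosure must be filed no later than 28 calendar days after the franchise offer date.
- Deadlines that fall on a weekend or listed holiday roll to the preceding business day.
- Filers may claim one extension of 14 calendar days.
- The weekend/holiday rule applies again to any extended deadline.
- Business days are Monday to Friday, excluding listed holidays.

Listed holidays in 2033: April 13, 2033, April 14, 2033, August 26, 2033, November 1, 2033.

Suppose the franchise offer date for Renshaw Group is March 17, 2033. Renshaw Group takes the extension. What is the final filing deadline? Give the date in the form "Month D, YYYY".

April 26, 2033

Adding 28 calendar days to March 17, 2033 gives April 14, 2033.
April 14, 2033 falls on a listed holiday. Rolling to the preceding business day gives April 12, 2033, a Tuesday.
Add the 14 calendar-day extension to April 12, 2033: April 26, 2033.
April 26, 2033 falls on a Tuesday, which is a business day, so no adjustment is needed.
Final deadline: April 26, 2033.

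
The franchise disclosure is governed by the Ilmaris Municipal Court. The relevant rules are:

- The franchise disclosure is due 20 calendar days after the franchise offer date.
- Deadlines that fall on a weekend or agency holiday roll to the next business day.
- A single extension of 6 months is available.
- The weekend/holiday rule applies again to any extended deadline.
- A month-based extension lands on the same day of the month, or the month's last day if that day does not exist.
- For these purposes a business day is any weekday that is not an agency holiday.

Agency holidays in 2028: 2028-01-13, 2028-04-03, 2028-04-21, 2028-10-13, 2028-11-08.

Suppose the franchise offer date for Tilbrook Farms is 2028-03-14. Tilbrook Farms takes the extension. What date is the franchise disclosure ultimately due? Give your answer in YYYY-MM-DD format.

Adding 20 calendar days to 2028-03-14 gives 2028-04-03.
2028-04-03 is a listed holiday, so it moves to the next business day, 2028-04-04 (Tuesday).
Add 6 months to 2028-04-04: 2028-10-04.
2028-10-04 falls on a Wednesday, which is a business day, so no adjustment is needed.
Deadline: 2028-10-04.

2028-10-04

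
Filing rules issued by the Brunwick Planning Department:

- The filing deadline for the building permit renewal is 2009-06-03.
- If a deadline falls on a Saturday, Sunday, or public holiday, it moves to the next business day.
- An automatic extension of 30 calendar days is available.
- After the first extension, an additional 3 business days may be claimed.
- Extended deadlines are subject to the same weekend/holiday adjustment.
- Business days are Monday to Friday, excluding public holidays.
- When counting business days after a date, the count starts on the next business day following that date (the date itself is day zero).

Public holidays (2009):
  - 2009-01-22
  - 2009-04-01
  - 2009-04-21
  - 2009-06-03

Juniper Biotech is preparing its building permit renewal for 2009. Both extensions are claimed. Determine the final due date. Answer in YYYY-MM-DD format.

The statutory due date is 2009-06-03.
2009-06-03 falls on a listed holiday. Rolling to the next business day gives 2009-06-04, a Thursday.
Add the 30 calendar-day extension to 2009-06-04: 2009-07-04.
2009-07-04 is a Saturday; the next business day is 2009-07-06 (Monday).
Applying the 3-business-day extension: 3 business days after 2009-07-06 is 2009-07-09.
2009-07-09 falls on a Thursday, which is a business day, so no adjustment is needed.
So the filing is due 2009-07-09.

2009-07-09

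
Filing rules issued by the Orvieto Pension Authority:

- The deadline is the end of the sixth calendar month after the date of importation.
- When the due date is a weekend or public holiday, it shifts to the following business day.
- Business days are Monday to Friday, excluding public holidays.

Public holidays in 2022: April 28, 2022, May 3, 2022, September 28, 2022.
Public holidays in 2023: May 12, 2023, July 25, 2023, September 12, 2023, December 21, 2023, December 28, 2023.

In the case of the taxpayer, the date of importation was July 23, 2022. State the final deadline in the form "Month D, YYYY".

January 31, 2023

The sixth month after July 23, 2022 is January 2023, whose last day is January 31, 2023.
January 31, 2023 is a Tuesday and not a listed holiday, so it stands.
So the filing is due January 31, 2023.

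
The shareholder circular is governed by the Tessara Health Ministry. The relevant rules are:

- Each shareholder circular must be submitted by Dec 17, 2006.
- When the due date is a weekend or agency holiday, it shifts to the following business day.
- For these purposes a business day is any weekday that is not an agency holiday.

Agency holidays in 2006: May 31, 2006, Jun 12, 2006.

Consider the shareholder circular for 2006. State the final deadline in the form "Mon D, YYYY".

Dec 18, 2006

Start from the fixed due date, Dec 17, 2006.
Dec 17, 2006 is a Sunday, so it moves to the next business day, Dec 18, 2006 (Monday).
Final deadline: Dec 18, 2006.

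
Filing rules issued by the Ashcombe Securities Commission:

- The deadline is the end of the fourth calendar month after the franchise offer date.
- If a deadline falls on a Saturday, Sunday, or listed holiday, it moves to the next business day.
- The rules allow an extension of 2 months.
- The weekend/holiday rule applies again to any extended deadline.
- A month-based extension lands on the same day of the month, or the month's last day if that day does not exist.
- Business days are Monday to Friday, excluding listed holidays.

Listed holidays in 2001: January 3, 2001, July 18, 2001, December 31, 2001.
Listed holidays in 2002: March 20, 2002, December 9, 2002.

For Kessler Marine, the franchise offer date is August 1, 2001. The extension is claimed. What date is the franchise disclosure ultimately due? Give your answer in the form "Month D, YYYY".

4 months after August 1, 2001 is December 2001; that month ends on December 31, 2001.
December 31, 2001 falls on a listed holiday. Rolling to the next business day gives January 1, 2002, a Tuesday.
Add 2 months to January 1, 2002: March 1, 2002.
March 1, 2002 is a Friday and not a listed holiday, so it stands.
Final deadline: March 1, 2002.

March 1, 2002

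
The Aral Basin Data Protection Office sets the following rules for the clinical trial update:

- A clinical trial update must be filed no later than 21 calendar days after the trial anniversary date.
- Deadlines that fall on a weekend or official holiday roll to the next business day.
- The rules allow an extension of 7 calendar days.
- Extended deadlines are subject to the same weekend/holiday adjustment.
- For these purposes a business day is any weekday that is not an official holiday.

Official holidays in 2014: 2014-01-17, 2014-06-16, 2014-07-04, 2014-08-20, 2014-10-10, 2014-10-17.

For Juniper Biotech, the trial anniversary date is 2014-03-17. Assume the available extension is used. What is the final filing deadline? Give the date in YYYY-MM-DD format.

2014-04-14

From 2014-03-17, 21 calendar days later is 2014-04-07.
Since 2014-04-07 is a Monday and not a holiday, the date is unchanged.
The 7-calendar-day extension moves the deadline from 2014-04-07 to 2014-04-14.
2014-04-14 is a Monday and not a listed holiday, so it stands.
The final due date is 2014-04-14.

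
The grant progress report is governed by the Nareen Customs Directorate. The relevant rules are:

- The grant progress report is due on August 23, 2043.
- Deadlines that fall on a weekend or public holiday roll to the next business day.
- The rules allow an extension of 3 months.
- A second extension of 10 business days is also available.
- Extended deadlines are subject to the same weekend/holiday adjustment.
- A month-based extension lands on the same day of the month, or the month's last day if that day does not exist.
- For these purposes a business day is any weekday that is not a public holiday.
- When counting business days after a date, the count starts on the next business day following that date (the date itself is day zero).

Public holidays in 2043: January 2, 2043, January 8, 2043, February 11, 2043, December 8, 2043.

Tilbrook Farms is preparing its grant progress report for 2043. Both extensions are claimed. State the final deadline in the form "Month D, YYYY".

December 9, 2043

The statutory due date is August 23, 2043.
August 23, 2043 falls on a Sunday. Rolling to the next business day gives August 24, 2043, a Monday.
Add 3 months to August 24, 2043: November 24, 2043.
November 24, 2043 (Tuesday) is already a business day.
Applying the 10-business-day extension: 10 business days after November 24, 2043 is December 9, 2043.
December 9, 2043 falls on a Wednesday, which is a business day, so no adjustment is needed.
The final due date is December 9, 2043.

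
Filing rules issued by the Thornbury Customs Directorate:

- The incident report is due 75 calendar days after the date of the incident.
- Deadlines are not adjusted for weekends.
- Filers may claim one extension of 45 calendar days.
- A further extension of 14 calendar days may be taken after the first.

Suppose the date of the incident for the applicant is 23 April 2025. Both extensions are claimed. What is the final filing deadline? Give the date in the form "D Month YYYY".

4 September 2025

From 23 April 2025, 75 calendar days later is 7 July 2025.
7 July 2025 falls on a Monday. The rules make no weekend/holiday allowance, so it remains 7 July 2025.
Applying the 45-calendar-day extension: 7 July 2025 + 45 days = 21 August 2025.
No adjustment is made for weekends or holidays, so 21 August 2025 stands.
With the 14-day extension, 21 August 2025 becomes 4 September 2025.
No adjustment is made for weekends or holidays, so 4 September 2025 stands.
Deadline: 4 September 2025.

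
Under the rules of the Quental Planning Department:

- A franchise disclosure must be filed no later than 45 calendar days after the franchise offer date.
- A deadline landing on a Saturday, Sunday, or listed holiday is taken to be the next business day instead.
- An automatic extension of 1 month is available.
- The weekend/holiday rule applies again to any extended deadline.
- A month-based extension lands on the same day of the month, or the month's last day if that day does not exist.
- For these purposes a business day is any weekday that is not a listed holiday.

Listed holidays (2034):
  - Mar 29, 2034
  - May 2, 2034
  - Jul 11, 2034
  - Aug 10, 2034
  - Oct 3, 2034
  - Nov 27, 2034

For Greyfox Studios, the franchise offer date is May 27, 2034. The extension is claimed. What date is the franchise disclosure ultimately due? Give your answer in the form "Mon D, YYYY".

Aug 14, 2034

Trigger date May 27, 2034 + 45 calendar days = Jul 11, 2034.
Jul 11, 2034 is a listed holiday; the next business day is Jul 12, 2034 (Wednesday).
The 1 month extension carries Jul 12, 2034 to Aug 12, 2034.
Because Aug 12, 2034 is a Saturday, the deadline becomes Aug 14, 2034 (Monday).
The final due date is Aug 14, 2034.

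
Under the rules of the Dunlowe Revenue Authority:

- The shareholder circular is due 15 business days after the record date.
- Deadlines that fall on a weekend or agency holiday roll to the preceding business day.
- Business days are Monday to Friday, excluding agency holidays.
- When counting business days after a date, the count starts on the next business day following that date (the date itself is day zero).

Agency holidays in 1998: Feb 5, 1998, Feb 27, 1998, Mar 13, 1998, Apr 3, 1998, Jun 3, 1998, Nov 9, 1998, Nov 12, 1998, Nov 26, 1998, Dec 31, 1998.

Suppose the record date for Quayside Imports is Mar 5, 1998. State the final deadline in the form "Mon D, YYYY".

Counting 15 business days after Mar 5, 1998 (skipping weekends and listed holidays) reaches Mar 27, 1998.
Mar 27, 1998 is a Friday and not a listed holiday, so it stands.
The final due date is Mar 27, 1998.

Mar 27, 1998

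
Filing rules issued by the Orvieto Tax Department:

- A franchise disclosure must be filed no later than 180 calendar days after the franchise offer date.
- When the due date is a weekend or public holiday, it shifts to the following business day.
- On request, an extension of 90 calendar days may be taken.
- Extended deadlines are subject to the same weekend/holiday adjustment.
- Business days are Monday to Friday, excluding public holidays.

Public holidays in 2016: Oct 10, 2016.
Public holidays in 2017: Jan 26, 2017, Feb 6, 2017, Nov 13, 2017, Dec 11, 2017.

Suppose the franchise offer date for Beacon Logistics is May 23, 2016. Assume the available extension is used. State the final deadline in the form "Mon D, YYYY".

Feb 20, 2017

Trigger date May 23, 2016 + 180 calendar days = Nov 19, 2016.
Nov 19, 2016 falls on a Saturday. Rolling to the next business day gives Nov 21, 2016, a Monday.
The 90-calendar-day extension moves the deadline from Nov 21, 2016 to Feb 19, 2017.
Feb 19, 2017 is a Sunday; the next business day is Feb 20, 2017 (Monday).
Final deadline: Feb 20, 2017.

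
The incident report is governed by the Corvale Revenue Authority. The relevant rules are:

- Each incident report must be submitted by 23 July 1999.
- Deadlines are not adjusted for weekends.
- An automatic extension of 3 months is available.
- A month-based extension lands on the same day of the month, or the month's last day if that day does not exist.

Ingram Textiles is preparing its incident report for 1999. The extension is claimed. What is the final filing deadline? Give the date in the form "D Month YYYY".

23 October 1999

Start from the fixed due date, 23 July 1999.
No adjustment is made for weekends or holidays, so 23 July 1999 stands.
The 3 months extension carries 23 July 1999 to 23 October 1999.
No adjustment is made for weekends or holidays, so 23 October 1999 stands.
So the filing is due 23 October 1999.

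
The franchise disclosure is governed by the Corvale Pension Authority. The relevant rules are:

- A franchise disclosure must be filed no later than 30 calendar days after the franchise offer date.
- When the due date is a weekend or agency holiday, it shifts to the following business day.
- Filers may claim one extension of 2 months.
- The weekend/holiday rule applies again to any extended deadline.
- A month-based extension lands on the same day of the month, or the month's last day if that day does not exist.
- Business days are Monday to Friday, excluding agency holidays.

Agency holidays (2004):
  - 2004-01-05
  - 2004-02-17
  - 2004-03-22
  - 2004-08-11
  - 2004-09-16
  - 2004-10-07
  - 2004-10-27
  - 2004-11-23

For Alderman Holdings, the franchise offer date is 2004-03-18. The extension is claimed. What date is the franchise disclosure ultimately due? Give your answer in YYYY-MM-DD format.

2004-06-21

30 calendar days after 2004-03-18 is 2004-04-17.
Because 2004-04-17 is a Saturday, the deadline becomes 2004-04-19 (Monday).
The 2 months extension carries 2004-04-19 to 2004-06-19.
Because 2004-06-19 is a Saturday, the deadline becomes 2004-06-21 (Monday).
The final due date is 2004-06-21.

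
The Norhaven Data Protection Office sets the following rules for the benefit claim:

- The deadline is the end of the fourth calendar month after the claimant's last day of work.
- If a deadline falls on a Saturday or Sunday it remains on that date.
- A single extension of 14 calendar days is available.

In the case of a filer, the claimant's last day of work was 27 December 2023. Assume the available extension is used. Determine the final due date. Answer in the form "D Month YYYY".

4 months after 27 December 2023 is April 2024; that month ends on 30 April 2024.
30 April 2024 is a Tuesday; no weekend or holiday adjustment applies.
The 14-calendar-day extension moves the deadline from 30 April 2024 to 14 May 2024.
No adjustment is made for weekends or holidays, so 14 May 2024 stands.
So the filing is due 14 May 2024.

14 May 2024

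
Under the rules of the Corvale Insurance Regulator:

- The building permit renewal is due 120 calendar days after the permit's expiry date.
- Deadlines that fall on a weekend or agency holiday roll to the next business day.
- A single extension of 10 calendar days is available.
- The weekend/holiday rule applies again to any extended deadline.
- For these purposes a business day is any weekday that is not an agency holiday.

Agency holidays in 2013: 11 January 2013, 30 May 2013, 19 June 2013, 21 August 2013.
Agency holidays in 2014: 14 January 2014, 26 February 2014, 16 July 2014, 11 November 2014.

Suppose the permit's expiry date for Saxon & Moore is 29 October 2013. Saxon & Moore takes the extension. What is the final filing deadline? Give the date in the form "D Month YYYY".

Trigger date 29 October 2013 + 120 calendar days = 26 February 2014.
26 February 2014 is a listed holiday, so it moves to the next business day, 27 February 2014 (Thursday).
The 10-calendar-day extension moves the deadline from 27 February 2014 to 9 March 2014.
Because 9 March 2014 is a Sunday, the deadline becomes 10 March 2014 (Monday).
The final due date is 10 March 2014.

10 March 2014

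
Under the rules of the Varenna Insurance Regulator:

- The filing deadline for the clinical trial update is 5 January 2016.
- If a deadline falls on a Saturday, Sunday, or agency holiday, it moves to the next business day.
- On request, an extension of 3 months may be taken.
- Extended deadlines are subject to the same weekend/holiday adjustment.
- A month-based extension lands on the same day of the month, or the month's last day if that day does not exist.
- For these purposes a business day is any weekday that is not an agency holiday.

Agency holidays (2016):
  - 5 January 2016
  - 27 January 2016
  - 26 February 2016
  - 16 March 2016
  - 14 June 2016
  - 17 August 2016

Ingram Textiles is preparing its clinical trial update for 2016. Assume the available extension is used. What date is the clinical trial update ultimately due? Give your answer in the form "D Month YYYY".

6 April 2016

The stated deadline is 5 January 2016.
5 January 2016 is a listed holiday, so it moves to the next business day, 6 January 2016 (Wednesday).
Add 3 months to 6 January 2016: 6 April 2016.
6 April 2016 is a Wednesday and not a listed holiday, so it stands.
Final deadline: 6 April 2016.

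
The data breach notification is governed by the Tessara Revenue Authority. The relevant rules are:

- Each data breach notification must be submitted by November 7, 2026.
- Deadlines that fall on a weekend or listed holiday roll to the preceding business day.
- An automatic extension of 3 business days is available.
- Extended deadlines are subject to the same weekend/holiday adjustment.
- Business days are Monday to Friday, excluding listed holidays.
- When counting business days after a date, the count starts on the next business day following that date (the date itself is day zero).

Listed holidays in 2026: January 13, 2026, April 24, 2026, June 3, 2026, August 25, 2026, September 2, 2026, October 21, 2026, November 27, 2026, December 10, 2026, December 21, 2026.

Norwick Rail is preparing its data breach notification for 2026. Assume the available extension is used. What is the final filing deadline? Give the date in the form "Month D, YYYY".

November 11, 2026

Start from the fixed due date, November 7, 2026.
November 7, 2026 is a Saturday, so it moves to the preceding business day, November 6, 2026 (Friday).
Applying the 3-business-day extension: 3 business days after November 6, 2026 is November 11, 2026.
November 11, 2026 falls on a Wednesday, which is a business day, so no adjustment is needed.
Final deadline: November 11, 2026.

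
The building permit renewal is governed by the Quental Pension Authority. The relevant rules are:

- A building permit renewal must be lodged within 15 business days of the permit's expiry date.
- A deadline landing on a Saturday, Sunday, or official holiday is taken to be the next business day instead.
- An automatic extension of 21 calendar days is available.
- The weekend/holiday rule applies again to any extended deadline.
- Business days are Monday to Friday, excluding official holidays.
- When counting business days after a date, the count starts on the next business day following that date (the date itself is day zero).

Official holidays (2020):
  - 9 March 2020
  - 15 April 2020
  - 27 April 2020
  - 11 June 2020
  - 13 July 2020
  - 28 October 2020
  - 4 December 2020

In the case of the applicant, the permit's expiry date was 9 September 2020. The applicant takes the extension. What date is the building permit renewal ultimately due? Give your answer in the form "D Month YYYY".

15 business days after 9 September 2020, excluding weekends and holidays, is 30 September 2020.
30 September 2020 falls on a Wednesday, which is a business day, so no adjustment is needed.
With the 21-day extension, 30 September 2020 becomes 21 October 2020.
21 October 2020 (Wednesday) is already a business day.
The final due date is 21 October 2020.

21 October 2020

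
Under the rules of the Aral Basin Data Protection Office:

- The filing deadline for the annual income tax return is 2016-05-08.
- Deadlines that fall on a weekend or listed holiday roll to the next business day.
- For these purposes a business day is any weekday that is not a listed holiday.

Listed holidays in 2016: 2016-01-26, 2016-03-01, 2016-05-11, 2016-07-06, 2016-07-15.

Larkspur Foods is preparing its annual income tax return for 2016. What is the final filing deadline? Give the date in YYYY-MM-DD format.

Start from the fixed due date, 2016-05-08.
Because 2016-05-08 is a Sunday, the deadline becomes 2016-05-09 (Monday).
So the filing is due 2016-05-09.

2016-05-09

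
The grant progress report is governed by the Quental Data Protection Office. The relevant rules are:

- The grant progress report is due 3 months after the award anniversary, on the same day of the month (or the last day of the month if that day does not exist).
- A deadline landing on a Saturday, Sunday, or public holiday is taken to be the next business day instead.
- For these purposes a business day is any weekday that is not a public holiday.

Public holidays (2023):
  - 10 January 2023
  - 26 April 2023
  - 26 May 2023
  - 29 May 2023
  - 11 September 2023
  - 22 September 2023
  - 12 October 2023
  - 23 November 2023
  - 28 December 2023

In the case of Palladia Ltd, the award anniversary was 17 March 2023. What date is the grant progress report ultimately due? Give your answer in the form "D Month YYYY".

19 June 2023

3 months from 17 March 2023 is 17 June 2023.
17 June 2023 falls on a Saturday. Rolling to the next business day gives 19 June 2023, a Monday.
Deadline: 19 June 2023.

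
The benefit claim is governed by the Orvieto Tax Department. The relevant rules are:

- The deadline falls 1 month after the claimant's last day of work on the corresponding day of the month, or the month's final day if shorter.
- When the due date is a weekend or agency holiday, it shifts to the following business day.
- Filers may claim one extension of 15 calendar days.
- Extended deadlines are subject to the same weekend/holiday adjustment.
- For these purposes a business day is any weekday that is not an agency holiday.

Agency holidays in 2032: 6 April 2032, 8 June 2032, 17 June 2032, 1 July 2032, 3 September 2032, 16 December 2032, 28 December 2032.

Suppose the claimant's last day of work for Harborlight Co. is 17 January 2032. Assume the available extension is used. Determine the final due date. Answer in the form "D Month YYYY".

3 March 2032

1 month from 17 January 2032 is 17 February 2032.
17 February 2032 (Tuesday) is already a business day.
Applying the 15-calendar-day extension: 17 February 2032 + 15 days = 3 March 2032.
3 March 2032 falls on a Wednesday, which is a business day, so no adjustment is needed.
So the filing is due 3 March 2032.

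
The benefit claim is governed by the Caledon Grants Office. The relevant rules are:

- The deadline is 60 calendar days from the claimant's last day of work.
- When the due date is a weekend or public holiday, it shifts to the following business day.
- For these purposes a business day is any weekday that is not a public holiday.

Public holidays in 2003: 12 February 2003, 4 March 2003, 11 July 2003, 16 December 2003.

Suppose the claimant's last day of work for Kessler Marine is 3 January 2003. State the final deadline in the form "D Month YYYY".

60 calendar days after 3 January 2003 is 4 March 2003.
4 March 2003 is a listed holiday, so it moves to the next business day, 5 March 2003 (Wednesday).
The final due date is 5 March 2003.

5 March 2003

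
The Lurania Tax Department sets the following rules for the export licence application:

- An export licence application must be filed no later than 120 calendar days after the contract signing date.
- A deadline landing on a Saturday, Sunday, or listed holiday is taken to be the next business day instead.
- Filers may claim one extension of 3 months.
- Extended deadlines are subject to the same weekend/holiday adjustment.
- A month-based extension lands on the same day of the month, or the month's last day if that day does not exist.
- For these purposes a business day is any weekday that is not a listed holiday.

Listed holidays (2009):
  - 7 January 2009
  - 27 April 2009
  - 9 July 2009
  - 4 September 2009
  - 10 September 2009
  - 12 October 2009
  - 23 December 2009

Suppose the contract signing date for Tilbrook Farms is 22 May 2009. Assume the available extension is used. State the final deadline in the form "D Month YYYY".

21 December 2009

Adding 120 calendar days to 22 May 2009 gives 19 September 2009.
19 September 2009 falls on a Saturday. Rolling to the next business day gives 21 September 2009, a Monday.
Applying the 3 months extension: 3 months after 21 September 2009 is 21 December 2009.
21 December 2009 (Monday) is already a business day.
Final deadline: 21 December 2009.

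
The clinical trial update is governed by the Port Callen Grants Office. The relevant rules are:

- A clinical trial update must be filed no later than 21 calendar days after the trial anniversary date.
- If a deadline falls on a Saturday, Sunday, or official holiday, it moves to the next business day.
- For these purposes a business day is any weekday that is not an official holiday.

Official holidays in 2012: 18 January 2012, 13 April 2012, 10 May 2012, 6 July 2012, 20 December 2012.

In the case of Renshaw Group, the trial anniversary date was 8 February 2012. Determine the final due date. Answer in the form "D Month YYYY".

29 February 2012

From 8 February 2012, 21 calendar days later is 29 February 2012.
29 February 2012 is a Wednesday and not a listed holiday, so it stands.
Final deadline: 29 February 2012.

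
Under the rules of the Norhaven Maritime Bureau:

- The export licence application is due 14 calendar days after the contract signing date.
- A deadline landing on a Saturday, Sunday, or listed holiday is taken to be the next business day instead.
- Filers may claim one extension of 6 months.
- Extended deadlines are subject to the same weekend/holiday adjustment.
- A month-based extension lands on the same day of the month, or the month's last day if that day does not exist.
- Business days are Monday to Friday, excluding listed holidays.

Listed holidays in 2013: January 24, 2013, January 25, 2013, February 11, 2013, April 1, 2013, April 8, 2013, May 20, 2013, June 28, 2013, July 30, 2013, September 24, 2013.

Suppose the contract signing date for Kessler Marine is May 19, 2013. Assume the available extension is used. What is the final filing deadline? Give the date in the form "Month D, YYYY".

Adding 14 calendar days to May 19, 2013 gives June 2, 2013.
June 2, 2013 is a Sunday; the next business day is June 3, 2013 (Monday).
The 6 months extension carries June 3, 2013 to December 3, 2013.
December 3, 2013 (Tuesday) is already a business day.
Deadline: December 3, 2013.

December 3, 2013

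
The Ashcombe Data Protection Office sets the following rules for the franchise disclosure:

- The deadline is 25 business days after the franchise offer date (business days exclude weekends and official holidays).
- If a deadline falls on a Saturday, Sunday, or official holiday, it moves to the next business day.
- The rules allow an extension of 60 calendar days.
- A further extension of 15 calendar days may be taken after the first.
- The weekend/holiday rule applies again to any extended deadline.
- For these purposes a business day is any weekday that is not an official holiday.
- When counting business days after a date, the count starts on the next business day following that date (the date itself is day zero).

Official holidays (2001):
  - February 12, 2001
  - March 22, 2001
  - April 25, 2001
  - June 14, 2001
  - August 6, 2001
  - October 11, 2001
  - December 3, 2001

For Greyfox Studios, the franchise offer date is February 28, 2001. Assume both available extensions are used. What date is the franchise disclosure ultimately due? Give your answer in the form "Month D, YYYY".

25 business days after February 28, 2001, excluding weekends and holidays, is April 5, 2001.
April 5, 2001 falls on a Thursday, which is a business day, so no adjustment is needed.
The 60-calendar-day extension moves the deadline from April 5, 2001 to June 4, 2001.
Since June 4, 2001 is a Monday and not a holiday, the date is unchanged.
Applying the 15-calendar-day extension: June 4, 2001 + 15 days = June 19, 2001.
June 19, 2001 is a Tuesday and not a listed holiday, so it stands.
The final due date is June 19, 2001.

June 19, 2001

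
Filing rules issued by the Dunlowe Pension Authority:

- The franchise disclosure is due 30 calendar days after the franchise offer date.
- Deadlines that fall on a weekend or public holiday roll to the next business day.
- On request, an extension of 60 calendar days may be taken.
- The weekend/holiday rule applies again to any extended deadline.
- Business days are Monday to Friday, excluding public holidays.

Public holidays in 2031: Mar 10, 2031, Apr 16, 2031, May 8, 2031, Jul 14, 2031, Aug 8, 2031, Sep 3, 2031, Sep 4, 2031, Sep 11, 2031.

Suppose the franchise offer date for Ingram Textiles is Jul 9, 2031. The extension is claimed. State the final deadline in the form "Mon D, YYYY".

Oct 10, 2031

From Jul 9, 2031, 30 calendar days later is Aug 8, 2031.
Aug 8, 2031 is a listed holiday; the next business day is Aug 11, 2031 (Monday).
Applying the 60-calendar-day extension: Aug 11, 2031 + 60 days = Oct 10, 2031.
Oct 10, 2031 is a Friday and not a listed holiday, so it stands.
So the filing is due Oct 10, 2031.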